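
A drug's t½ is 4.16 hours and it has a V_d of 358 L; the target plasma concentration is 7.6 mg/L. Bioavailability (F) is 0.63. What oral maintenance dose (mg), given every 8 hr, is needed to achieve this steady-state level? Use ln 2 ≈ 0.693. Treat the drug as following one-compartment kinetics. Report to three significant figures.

k = 0.693/4.16 = 0.1666 h⁻¹, so CL = k·Vd = 0.1666 × 358.0 = 59.64 L/h
D = CL × Css × τ / F = 59.64 × 7.6 × 8 / 0.63 = 5756 mg

5760 mg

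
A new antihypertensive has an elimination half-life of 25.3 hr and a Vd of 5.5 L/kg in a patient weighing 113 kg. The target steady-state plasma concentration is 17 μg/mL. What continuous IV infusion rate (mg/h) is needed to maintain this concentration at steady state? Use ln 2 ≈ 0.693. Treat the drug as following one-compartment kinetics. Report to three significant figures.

289 mg/h

Total Vd = 5.5 × 113 = 621.5 L
k = 0.693/25.3 = 0.02739 h⁻¹, so CL = k·Vd = 0.02739 × 621.5 = 17.02 L/h
Infusion rate = CL × Css = 17.02 × 17 = 289.3 mg/h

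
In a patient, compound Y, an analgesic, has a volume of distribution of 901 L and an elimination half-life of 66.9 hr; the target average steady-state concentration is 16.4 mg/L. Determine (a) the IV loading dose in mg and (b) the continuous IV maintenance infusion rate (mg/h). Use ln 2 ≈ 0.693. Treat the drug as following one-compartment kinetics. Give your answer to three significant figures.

LD = Vd × C = 901.0 × 16.4 = 14780 mg
CL = 0.693 × Vd / t½ = 0.693 × 901.0 / 66.9 = 9.333 L/h
Infusion rate = CL × Css = 9.333 × 16.4 = 153.1 mg/h

(a) 14800 mg; (b) 153 mg/h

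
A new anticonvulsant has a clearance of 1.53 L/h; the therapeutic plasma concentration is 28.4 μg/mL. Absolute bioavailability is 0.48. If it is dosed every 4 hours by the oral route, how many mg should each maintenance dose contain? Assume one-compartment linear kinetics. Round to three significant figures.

At steady state, dose per interval replaces the amount cleared in that interval: F·D/τ = CL·Css.
D = CL × Css × τ / F = 1.530 × 28.4 × 4 / 0.48 = 362.1 mg

362 mg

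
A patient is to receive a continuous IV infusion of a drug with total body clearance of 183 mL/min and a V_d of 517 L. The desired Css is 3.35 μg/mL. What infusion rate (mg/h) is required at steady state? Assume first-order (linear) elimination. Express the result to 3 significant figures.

36.8 mg/h

CL = 183 mL/min = 183 × 0.06 = 10.98 L/h
Infusion rate = CL · Css = 10.98 L/h × 3.35 mg/L = 36.78 mg/h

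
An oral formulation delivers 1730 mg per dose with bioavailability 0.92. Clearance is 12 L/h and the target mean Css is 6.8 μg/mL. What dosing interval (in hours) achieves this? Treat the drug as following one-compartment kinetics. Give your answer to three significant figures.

19.5 h

F·D/τ = CL·Css → τ = F·D / (CL·Css).
τ = 0.92 × 1730 / (12 × 6.8) = 19.50 h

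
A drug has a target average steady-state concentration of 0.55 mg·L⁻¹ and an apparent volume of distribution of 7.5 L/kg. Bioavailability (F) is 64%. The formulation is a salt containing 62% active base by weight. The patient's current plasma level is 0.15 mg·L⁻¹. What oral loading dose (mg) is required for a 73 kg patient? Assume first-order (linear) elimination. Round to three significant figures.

552 mg

Total Vd = 7.5 × 73 = 547.5 L
Concentration deficit ΔC = 0.55 − 0.15 = 0.4000 mg/L
LD = Vd × ΔC / F / S = 547.5 × 0.4000 / 0.64 / 0.62 = 551.9 mg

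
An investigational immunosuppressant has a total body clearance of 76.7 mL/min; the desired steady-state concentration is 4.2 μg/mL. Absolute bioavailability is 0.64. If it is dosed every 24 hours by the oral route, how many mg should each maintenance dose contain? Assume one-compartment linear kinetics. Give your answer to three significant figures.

CL = 76.7 mL/min × 60/1000 = 4.602 L/h
At steady state, dose per interval replaces the amount cleared in that interval: F·D/τ = CL·Css.
D = CL × Css × τ / F = 4.602 × 4.2 × 24 / 0.64 = 724.8 mg

725 mg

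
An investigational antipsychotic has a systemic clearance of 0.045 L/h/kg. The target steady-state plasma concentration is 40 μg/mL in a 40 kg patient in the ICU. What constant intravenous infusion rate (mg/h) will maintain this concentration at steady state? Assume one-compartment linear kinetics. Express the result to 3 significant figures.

72.0 mg/h

CL = 0.045 L/h/kg × 40 kg = 1.800 L/h
Infusion rate = CL · Css = 1.800 L/h × 40 mg/L = 72.00 mg/h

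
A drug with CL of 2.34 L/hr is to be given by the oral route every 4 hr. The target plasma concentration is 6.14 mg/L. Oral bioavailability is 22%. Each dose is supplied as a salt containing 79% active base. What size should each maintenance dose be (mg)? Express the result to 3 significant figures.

331 mg

D = CL × Css × τ / F / S = 2.340 × 6.14 × 4 / 0.22 / 0.79 = 330.7 mg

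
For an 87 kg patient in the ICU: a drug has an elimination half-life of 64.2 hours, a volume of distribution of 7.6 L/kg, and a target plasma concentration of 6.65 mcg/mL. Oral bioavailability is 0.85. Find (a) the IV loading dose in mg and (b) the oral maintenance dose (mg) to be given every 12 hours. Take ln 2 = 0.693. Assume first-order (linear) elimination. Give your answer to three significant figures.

Total Vd = 7.6 × 87 = 661.2 L
LD = Vd × C = 661.2 × 6.65 = 4397 mg
CL = 0.693 × Vd / t½ = 0.693 × 661.2 / 64.2 = 7.137 L/h
D = CL × Css × τ / F = 7.137 × 6.65 × 12 / 0.85 = 670.0 mg

(a) 4400 mg; (b) 670 mg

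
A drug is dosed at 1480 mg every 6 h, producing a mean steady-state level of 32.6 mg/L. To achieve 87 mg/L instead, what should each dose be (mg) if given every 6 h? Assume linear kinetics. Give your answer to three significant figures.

3950 mg

With linear kinetics, Css is proportional to dose rate (D/τ) at fixed clearance.
D₂ = D₁ × (Css,target / Css,current) = 1480 × 87/32.6 = 3950 mg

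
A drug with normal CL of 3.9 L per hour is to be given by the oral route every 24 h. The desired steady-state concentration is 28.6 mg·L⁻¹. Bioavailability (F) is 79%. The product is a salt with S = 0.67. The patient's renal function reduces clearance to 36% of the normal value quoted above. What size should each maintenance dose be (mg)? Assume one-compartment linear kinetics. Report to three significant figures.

Patient clearance = 0.36 × 3.900 = 1.404 L/h
D = CL × Css × τ / F / S = 1.404 × 28.6 × 24 / 0.79 / 0.67 = 1821 mg

1820 mg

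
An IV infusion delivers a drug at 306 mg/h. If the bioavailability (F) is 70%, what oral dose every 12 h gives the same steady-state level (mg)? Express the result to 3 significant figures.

To maintain the same Css, the systemic dosing rate must be unchanged: F·D/τ = infusion rate.
D = rate × τ / F = 306 × 12 / 0.7 = 5246 mg

5250 mg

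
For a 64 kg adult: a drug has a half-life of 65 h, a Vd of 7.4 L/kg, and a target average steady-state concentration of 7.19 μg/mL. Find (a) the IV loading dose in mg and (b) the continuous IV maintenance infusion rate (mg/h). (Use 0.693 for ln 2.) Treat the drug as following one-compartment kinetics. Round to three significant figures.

Vd(total) = 64 kg × 7.4 L/kg = 473.6 L
LD = Vd × C = 473.6 × 7.19 = 3405 mg
CL = 0.693 × Vd / t½ = 0.693 × 473.6 / 65 = 5.049 L/h
Infusion rate = CL × Css = 5.049 × 7.19 = 36.30 mg/h

(a) 3410 mg; (b) 36.3 mg/h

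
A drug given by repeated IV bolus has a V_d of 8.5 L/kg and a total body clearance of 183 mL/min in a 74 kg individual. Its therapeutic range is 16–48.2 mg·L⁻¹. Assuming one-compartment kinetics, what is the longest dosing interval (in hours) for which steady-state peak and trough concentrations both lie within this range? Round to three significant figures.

63.2 h

Vd(total) = 74 kg × 8.5 L/kg = 629.0 L
Convert clearance: 183 mL/min × 60 min/h ÷ 1000 mL/L = 10.98 L/h
k = CL / Vd = 10.98 / 629.0 = 0.01746 h⁻¹
Between IV bolus doses, concentration decays as C = C₀·e^(−kτ), so C_peak/C_trough = e^(kτ).
τ_max = ln(C_peak/C_trough) / k = ln(48.2/16) / 0.01746 = 1.103 / 0.01746 = 63.17 h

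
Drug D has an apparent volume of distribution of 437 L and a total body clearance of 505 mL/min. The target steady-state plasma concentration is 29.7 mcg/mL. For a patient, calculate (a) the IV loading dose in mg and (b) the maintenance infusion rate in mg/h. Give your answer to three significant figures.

(a) 13000 mg; (b) 900 mg/h

Loading: fill Vd to C_target → 437.0 L × 29.7 mg/L = 12980 mg
CL = 505 mL/min = 505 × 0.06 = 30.30 L/h
Maintenance infusion rate = CL × Css = 30.30 × 29.7 = 899.9 mg/h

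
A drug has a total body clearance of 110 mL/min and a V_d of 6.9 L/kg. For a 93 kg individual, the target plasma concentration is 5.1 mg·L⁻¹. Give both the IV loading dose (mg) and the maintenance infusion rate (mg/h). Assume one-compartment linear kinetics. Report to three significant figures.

Total Vd = 6.9 × 93 = 641.7 L
Loading dose = Vd × C = 641.7 × 5.1 = 3273 mg
CL = 110 mL/min = 110 × 0.06 = 6.600 L/h
Maintenance: replace elimination → rate = CL × Css = 6.600 × 5.1 = 33.66 mg/h

(a) 3270 mg; (b) 33.7 mg/h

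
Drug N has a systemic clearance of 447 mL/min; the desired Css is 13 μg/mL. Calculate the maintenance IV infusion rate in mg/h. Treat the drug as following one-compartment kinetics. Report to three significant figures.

CL = 447 mL/min × 60/1000 = 26.82 L/h
R₀ = 26.82 × 13 = 348.7 mg/h

349 mg/h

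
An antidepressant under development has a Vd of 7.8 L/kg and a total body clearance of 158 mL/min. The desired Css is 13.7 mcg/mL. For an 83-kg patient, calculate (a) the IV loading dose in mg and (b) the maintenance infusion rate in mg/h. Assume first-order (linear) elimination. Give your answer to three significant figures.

Total Vd = 7.8 × 83 = 647.4 L
Loading dose = Vd × C = 647.4 × 13.7 = 8869 mg
CL = 158 mL/min = 158 × 0.06 = 9.480 L/h
Maintenance infusion rate = CL × Css = 9.480 × 13.7 = 129.9 mg/h

(a) 8870 mg; (b) 130 mg/h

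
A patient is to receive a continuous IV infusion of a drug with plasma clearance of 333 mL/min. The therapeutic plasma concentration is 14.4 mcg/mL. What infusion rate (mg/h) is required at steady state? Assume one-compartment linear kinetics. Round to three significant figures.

Convert clearance: 333 mL/min × 60 min/h ÷ 1000 mL/L = 19.98 L/h
Infusion rate = CL · Css = 19.98 L/h × 14.4 mg/L = 287.7 mg/h

288 mg/h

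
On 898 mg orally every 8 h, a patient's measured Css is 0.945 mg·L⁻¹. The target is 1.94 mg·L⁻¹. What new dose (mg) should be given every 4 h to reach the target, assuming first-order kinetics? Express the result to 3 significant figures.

With linear kinetics, Css is proportional to dose rate (D/τ) at fixed clearance.
D₂ = D₁ × (Css,target / Css,current) × (τ₂/τ₁) = 898 × (1.94/0.945) × (4/8) = 921.8 mg

922 mg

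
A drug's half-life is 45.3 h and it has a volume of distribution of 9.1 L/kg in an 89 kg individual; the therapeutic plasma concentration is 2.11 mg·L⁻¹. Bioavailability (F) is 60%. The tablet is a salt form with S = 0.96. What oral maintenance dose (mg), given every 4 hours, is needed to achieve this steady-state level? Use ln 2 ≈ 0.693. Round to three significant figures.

Total Vd = 9.1 × 89 = 809.9 L
k = 0.693/45.3 = 0.01530 h⁻¹, so CL = k·Vd = 0.01530 × 809.9 = 12.39 L/h
D = CL × Css × τ / F / S = 12.39 × 2.11 × 4 / 0.6 / 0.96 = 181.5 mg

182 mg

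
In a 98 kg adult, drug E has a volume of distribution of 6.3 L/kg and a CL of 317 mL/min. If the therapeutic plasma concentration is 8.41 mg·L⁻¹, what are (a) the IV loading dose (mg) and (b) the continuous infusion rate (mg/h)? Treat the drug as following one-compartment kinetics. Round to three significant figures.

Vd = 6.3 L/kg × 98 kg = 617.4 L
Loading dose = Vd × C = 617.4 × 8.41 = 5192 mg
CL = 317 mL/min = 317 × 0.06 = 19.02 L/h
Infusion rate = 19.02 L/h × 8.41 mg/L = 160.0 mg/h

(a) 5190 mg; (b) 160 mg/h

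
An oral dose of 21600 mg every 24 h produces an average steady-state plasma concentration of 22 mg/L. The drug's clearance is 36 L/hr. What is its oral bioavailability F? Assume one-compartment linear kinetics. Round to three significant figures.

0.880

F·D/τ = CL·Css at steady state → F = CL·Css·τ / D.
F = 36 × 22 × 24 / 21600 = 0.880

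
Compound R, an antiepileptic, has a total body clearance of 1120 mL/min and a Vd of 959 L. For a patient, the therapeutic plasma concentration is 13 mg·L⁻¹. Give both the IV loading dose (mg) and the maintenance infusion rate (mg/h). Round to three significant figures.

Loading: fill Vd to C_target → 959.0 L × 13 mg/L = 12470 mg
Convert clearance: 1120 mL/min × 60 min/h ÷ 1000 mL/L = 67.20 L/h
Infusion rate = 67.20 L/h × 13 mg/L = 873.6 mg/h

(a) 12500 mg; (b) 874 mg/h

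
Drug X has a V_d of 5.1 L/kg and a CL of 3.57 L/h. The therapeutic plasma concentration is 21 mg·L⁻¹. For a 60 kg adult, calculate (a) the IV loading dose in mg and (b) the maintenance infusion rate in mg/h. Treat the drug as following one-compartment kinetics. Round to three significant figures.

(a) 6430 mg; (b) 75.0 mg/h

Vd(total) = 60 kg × 5.1 L/kg = 306.0 L
Loading dose = Vd × C = 306.0 × 21 = 6426 mg
Maintenance infusion rate = CL × Css = 3.570 × 21 = 74.97 mg/h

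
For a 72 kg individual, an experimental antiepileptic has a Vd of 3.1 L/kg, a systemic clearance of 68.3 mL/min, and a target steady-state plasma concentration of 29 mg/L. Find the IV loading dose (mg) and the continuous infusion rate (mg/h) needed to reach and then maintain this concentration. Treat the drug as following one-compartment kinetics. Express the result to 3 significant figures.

Vd(total) = 72 kg × 3.1 L/kg = 223.2 L
Loading: fill Vd to C_target → 223.2 L × 29 mg/L = 6473 mg
Convert clearance: 68.3 mL/min × 60 min/h ÷ 1000 mL/L = 4.098 L/h
Maintenance infusion rate = CL × Css = 4.098 × 29 = 118.8 mg/h

(a) 6470 mg; (b) 119 mg/h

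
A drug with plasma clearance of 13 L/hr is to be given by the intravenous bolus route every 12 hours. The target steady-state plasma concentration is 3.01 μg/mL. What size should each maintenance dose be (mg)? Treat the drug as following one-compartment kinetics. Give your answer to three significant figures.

At steady state, dose per interval replaces the amount cleared in that interval: D/τ = CL·Css.
D = CL × Css × τ = 13.00 × 3.01 × 12 = 469.6 mg

470 mg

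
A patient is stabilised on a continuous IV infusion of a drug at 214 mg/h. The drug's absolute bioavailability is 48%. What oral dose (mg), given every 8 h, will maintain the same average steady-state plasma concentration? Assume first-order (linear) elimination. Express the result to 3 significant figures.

To maintain the same Css, the systemic dosing rate must be unchanged: F·D/τ = infusion rate.
D = rate × τ / F = 214 × 8 / 0.48 = 3567 mg

3570 mg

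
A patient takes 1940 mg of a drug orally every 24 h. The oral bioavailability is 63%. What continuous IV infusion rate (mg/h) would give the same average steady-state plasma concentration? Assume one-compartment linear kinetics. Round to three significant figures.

50.9 mg/h

Equivalent systemic input: infusion rate = F·D/τ.
Rate = 0.63 × 1940 / 24 = 50.93 mg/h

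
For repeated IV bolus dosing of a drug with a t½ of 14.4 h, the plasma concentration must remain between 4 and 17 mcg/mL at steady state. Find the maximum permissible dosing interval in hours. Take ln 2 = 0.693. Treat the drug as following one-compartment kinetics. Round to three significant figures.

k = 0.693 / t½ = 0.693 / 14.4 = 0.04813 h⁻¹
Between IV bolus doses, concentration decays as C = C₀·e^(−kτ), so C_peak/C_trough = e^(kτ).
τ_max = ln(C_peak/C_trough) / k = ln(17/4) / 0.04813 = 1.447 / 0.04813 = 30.06 h

30.1 h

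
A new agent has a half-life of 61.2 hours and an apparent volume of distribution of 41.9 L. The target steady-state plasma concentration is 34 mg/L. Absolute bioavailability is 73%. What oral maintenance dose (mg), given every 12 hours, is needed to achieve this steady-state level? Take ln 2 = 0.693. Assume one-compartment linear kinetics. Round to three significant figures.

265 mg

k = 0.693/61.2 = 0.01132 h⁻¹, so CL = k·Vd = 0.01132 × 41.90 = 0.4743 L/h
D = CL × Css × τ / F = 0.4743 × 34 × 12 / 0.73 = 265.1 mg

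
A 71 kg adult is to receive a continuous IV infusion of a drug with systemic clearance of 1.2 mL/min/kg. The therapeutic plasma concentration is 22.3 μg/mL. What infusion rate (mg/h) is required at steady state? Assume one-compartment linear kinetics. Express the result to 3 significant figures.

114 mg/h

CL = 1.2 mL/min/kg × 71 kg = 85.20 mL/min = 85.20 × 60/1000 = 5.112 L/h
At steady state, infusion rate equals elimination rate: rate in = CL × Css.
Infusion rate = CL · Css = 5.112 L/h × 22.3 mg/L = 114.0 mg/h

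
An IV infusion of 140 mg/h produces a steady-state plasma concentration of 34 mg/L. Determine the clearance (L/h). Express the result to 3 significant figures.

At steady state, infusion rate = CL × Css, so CL = rate / Css.
CL = 140 / 34 = 4.118 L/h

4.12 L/h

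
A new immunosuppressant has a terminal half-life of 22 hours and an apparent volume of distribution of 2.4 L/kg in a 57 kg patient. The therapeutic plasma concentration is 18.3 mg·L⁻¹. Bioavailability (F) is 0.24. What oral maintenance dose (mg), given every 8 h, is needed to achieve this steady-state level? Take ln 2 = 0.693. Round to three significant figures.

2630 mg

Vd = 2.4 L/kg × 57 kg = 136.8 L
CL = 0.693 × Vd / t½ = 0.693 × 136.8 / 22 = 4.309 L/h
D = CL × Css × τ / F = 4.309 × 18.3 × 8 / 0.24 = 2628 mg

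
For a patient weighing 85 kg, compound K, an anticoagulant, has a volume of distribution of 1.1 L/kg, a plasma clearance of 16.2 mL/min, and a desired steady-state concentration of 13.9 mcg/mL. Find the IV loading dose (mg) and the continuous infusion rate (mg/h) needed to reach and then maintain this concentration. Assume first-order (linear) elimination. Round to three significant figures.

Total Vd = 1.1 × 85 = 93.50 L
Loading dose = Vd × C = 93.50 × 13.9 = 1300 mg
CL = 16.2 mL/min = 16.2 × 0.06 = 0.9720 L/h
Maintenance infusion rate = CL × Css = 0.9720 × 13.9 = 13.51 mg/h

(a) 1300 mg; (b) 13.5 mg/h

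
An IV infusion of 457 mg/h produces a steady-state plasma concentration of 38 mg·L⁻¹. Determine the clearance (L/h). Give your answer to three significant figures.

12.0 L/h

At steady state, infusion rate = CL × Css, so CL = rate / Css.
CL = 457 / 38 = 12.03 L/h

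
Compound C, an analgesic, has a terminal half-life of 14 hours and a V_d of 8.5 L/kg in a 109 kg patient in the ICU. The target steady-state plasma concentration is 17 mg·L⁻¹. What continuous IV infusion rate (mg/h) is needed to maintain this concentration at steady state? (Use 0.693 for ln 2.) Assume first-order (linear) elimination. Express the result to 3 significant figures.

Vd(total) = 109 kg × 8.5 L/kg = 926.5 L
k = 0.693/14 = 0.04950 h⁻¹, so CL = k·Vd = 0.04950 × 926.5 = 45.86 L/h
Infusion rate = CL × Css = 45.86 × 17 = 779.6 mg/h

780 mg/h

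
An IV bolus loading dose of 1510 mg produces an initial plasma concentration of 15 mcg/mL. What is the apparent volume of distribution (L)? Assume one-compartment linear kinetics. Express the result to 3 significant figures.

Immediately after an IV bolus, C₀ = Dose / Vd, so Vd = Dose / C₀.
Vd = 1510 / 15 = 100.7 L

101 L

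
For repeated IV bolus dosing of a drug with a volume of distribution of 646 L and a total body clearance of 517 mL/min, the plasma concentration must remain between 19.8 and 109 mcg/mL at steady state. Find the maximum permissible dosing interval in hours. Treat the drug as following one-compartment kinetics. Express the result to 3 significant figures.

CL = 517 mL/min × 60/1000 = 31.02 L/h
k = CL / Vd = 31.02 / 646.0 = 0.04802 h⁻¹
Between IV bolus doses, concentration decays as C = C₀·e^(−kτ), so C_peak/C_trough = e^(kτ).
τ_max = ln(C_peak/C_trough) / k = ln(109/19.8) / 0.04802 = 1.706 / 0.04802 = 35.53 h

35.5 h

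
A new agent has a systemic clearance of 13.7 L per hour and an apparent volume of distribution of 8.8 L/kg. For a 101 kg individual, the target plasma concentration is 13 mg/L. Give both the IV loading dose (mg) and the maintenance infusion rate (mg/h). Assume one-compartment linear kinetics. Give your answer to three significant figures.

Vd = 8.8 L/kg × 101 kg = 888.8 L
LD = Vd · C_target = 888.8 × 13 = 11550 mg
Infusion rate = 13.70 L/h × 13 mg/L = 178.1 mg/h

(a) 11600 mg; (b) 178 mg/h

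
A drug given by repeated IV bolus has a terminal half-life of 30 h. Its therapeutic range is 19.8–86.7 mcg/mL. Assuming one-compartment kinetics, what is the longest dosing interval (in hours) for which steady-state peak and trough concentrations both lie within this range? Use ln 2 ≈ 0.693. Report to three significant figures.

63.9 h

k = 0.693 / t½ = 0.693 / 30 = 0.02310 h⁻¹
Between IV bolus doses, concentration decays as C = C₀·e^(−kτ), so C_peak/C_trough = e^(kτ).
τ_max = ln(C_peak/C_trough) / k = ln(86.7/19.8) / 0.02310 = 1.477 / 0.02310 = 63.94 h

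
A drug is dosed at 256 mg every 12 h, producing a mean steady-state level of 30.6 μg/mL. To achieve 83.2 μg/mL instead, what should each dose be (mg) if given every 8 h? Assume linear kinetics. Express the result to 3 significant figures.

For first-order elimination, Css ∝ F·D/(CL·τ); F and CL are unchanged, so Css ∝ D/τ.
D₂ = D₁ × (Css,target / Css,current) × (τ₂/τ₁) = 256 × (83.2/30.6) × (8/12) = 464.0 mg

464 mg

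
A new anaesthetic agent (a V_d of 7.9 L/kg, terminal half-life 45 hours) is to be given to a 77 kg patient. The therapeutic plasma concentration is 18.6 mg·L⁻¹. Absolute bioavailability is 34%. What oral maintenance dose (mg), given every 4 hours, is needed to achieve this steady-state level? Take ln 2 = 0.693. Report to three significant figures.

Vd(total) = 77 kg × 7.9 L/kg = 608.3 L
k = 0.693/45 = 0.01540 h⁻¹, so CL = k·Vd = 0.01540 × 608.3 = 9.368 L/h
D = CL × Css × τ / F = 9.368 × 18.6 × 4 / 0.34 = 2050 mg

2050 mg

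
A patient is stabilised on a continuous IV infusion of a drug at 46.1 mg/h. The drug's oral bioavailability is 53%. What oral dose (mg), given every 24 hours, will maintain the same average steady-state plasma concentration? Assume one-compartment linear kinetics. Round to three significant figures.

To maintain the same Css, the systemic dosing rate must be unchanged: F·D/τ = infusion rate.
D = rate × τ / F = 46.1 × 24 / 0.53 = 2088 mg

2090 mg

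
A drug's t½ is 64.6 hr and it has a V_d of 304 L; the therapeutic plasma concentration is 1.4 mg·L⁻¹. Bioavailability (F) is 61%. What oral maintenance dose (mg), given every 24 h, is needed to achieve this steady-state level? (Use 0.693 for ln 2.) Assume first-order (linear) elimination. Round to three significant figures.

180 mg

k = 0.693/64.6 = 0.01073 h⁻¹, so CL = k·Vd = 0.01073 × 304.0 = 3.262 L/h
D = CL × Css × τ / F = 3.262 × 1.4 × 24 / 0.61 = 179.7 mg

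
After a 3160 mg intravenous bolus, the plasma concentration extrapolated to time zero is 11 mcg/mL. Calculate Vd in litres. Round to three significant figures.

287 L

Immediately after an IV bolus, C₀ = Dose / Vd, so Vd = Dose / C₀.
Vd = 3160 / 11 = 287.3 L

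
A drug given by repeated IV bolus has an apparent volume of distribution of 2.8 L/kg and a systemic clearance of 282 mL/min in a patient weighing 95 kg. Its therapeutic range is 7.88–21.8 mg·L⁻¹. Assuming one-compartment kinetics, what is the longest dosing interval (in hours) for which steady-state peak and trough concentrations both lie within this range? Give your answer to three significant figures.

Vd(total) = 95 kg × 2.8 L/kg = 266.0 L
CL = 282 mL/min × 60/1000 = 16.92 L/h
k = CL / Vd = 16.92 / 266.0 = 0.06361 h⁻¹
Between IV bolus doses, concentration decays as C = C₀·e^(−kτ), so C_peak/C_trough = e^(kτ).
τ_max = ln(C_peak/C_trough) / k = ln(21.8/7.88) / 0.06361 = 1.018 / 0.06361 = 16.00 h

16.0 h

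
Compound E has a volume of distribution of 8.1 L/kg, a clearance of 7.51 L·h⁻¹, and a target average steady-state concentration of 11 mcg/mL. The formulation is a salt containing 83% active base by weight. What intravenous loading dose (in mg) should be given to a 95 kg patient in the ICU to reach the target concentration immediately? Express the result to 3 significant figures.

Total Vd = 8.1 × 95 = 769.5 L
LD = Vd × C / S = 769.5 × 11.00 / 0.83 = 10200 mg

10200 mg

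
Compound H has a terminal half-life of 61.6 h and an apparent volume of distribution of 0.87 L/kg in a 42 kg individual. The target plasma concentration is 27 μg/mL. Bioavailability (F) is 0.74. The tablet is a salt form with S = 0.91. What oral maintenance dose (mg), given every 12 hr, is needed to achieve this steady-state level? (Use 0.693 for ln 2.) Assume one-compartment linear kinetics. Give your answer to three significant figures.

Vd(total) = 42 kg × 0.87 L/kg = 36.54 L
CL = 0.693 × Vd / t½ = 0.693 × 36.54 / 61.6 = 0.4111 L/h
D = CL × Css × τ / F / S = 0.4111 × 27 × 12 / 0.74 / 0.91 = 197.8 mg

198 mg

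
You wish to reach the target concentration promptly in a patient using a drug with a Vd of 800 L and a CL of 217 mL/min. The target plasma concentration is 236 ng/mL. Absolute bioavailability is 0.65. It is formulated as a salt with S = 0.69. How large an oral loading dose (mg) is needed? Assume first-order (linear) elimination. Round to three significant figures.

421 mg

C = 236 ng/mL = 0.2360 mg/L
The loading dose fills Vd to the target concentration.
LD = Vd × C / F / S = 800.0 × 0.2360 / 0.65 / 0.69 = 421.0 mg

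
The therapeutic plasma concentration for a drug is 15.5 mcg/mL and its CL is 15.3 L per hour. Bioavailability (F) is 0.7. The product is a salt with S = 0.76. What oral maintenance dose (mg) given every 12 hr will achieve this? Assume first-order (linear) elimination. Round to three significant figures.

At steady state, dose per interval replaces the amount cleared in that interval: F·S·D/τ = CL·Css.
D = CL × Css × τ / F / S = 15.30 × 15.5 × 12 / 0.7 / 0.76 = 5349 mg

5350 mg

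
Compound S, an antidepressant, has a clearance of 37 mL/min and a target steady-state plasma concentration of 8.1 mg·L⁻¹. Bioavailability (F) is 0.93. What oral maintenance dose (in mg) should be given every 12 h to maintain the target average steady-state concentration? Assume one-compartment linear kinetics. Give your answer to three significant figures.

232 mg

CL = 37 mL/min = 37 × 0.06 = 2.220 L/h
At steady state, dose per interval replaces the amount cleared in that interval: F·D/τ = CL·Css.
D = CL × Css × τ / F = 2.220 × 8.1 × 12 / 0.93 = 232.0 mg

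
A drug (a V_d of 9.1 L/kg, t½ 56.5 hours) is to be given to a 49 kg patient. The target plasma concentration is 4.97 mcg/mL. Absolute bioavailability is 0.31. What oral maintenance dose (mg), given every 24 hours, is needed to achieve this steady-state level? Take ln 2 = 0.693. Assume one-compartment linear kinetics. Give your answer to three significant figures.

2100 mg

Vd = 9.1 L/kg × 49 kg = 445.9 L
CL = ln 2 · Vd / t½ = 0.693 × 445.9 / 56.5 = 5.469 L/h
D = CL × Css × τ / F = 5.469 × 4.97 × 24 / 0.31 = 2104 mg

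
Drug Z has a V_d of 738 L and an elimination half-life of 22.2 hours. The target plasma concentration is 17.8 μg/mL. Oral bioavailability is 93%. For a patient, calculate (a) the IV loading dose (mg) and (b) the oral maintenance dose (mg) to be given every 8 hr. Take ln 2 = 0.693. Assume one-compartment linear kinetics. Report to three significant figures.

LD = Vd × C = 738.0 × 17.8 = 13140 mg
CL = 0.693 × Vd / t½ = 0.693 × 738.0 / 22.2 = 23.04 L/h
D = CL × Css × τ / F = 23.04 × 17.8 × 8 / 0.93 = 3528 mg

(a) 13100 mg; (b) 3530 mg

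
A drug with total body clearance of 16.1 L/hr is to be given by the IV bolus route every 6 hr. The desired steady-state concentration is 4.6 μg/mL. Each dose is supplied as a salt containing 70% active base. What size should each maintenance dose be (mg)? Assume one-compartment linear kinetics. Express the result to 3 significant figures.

D = CL × Css × τ / S = 16.10 × 4.6 × 6 / 0.7 = 634.8 mg

635 mg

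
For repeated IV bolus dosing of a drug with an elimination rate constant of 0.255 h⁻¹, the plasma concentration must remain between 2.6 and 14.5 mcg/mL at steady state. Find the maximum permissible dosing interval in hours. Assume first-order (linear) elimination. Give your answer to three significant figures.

6.74 h

Between IV bolus doses, concentration decays as C = C₀·e^(−kτ), so C_peak/C_trough = e^(kτ).
τ_max = ln(C_peak/C_trough) / k = ln(14.5/2.6) / 0.2550 = 1.719 / 0.2550 = 6.741 h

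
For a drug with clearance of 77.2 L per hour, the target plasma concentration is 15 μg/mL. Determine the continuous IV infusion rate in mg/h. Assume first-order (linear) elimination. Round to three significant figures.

Infusion rate = CL · Css = 77.20 L/h × 15 mg/L = 1158 mg/h

1160 mg/h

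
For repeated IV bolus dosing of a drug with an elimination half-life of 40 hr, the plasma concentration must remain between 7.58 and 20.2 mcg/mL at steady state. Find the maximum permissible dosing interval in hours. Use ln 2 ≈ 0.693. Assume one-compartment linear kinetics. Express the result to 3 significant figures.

56.6 h

k = 0.693 / t½ = 0.693 / 40 = 0.01733 h⁻¹
Between IV bolus doses, concentration decays as C = C₀·e^(−kτ), so C_peak/C_trough = e^(kτ).
τ_max = ln(C_peak/C_trough) / k = ln(20.2/7.58) / 0.01733 = 0.9802 / 0.01733 = 56.56 h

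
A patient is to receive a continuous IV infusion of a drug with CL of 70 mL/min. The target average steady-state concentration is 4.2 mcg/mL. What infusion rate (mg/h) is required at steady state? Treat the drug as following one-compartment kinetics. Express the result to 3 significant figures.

17.6 mg/h

CL = 70 mL/min = 70 × 0.06 = 4.200 L/h
Infusion rate = CL · Css = 4.200 L/h × 4.2 mg/L = 17.64 mg/h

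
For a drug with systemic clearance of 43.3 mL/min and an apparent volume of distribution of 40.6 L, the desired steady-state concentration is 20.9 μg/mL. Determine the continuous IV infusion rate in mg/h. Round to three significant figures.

54.3 mg/h

CL = 43.3 mL/min = 43.3 × 0.06 = 2.598 L/h
Maintenance depends on clearance, not Vd — rate in must match rate out.
Rate = CL × Css = 2.598 × 20.9 = 54.30 mg/h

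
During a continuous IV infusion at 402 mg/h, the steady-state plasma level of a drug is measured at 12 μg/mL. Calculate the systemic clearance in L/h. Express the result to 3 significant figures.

At steady state, infusion rate = CL × Css, so CL = rate / Css.
CL = 402 / 12 = 33.50 L/h

33.5 L/h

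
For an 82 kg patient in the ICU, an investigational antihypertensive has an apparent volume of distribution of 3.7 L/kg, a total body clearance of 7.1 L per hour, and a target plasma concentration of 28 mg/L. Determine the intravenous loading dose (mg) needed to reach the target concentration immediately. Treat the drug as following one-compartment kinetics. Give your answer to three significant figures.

Vd = 3.7 L/kg × 82 kg = 303.4 L
LD = Vd × C = 303.4 × 28.00 = 8495 mg

8500 mg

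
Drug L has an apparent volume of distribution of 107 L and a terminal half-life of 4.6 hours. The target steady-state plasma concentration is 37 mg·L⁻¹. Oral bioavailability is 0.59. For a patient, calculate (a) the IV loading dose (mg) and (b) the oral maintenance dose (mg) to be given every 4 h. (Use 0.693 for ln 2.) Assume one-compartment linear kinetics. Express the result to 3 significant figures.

(a) 3960 mg; (b) 4040 mg

LD = Vd × C = 107.0 × 37 = 3959 mg
CL = 0.693 × Vd / t½ = 0.693 × 107.0 / 4.6 = 16.12 L/h
D = CL × Css × τ / F = 16.12 × 37 × 4 / 0.59 = 4044 mg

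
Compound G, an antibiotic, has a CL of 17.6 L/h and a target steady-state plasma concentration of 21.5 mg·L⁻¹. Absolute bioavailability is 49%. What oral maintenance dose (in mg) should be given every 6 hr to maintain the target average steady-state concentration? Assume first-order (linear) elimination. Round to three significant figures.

4630 mg

D = CL × Css × τ / F = 17.60 × 21.5 × 6 / 0.49 = 4633 mg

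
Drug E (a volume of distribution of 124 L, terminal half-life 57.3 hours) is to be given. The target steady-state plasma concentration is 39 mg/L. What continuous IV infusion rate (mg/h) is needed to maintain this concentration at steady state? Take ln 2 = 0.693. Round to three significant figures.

k = 0.693/57.3 = 0.01209 h⁻¹, so CL = k·Vd = 0.01209 × 124.0 = 1.499 L/h
Infusion rate = CL × Css = 1.499 × 39 = 58.46 mg/h

58.5 mg/h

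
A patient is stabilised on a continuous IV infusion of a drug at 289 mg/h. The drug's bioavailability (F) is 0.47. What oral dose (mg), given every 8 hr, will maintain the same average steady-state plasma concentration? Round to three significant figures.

4920 mg

To maintain the same Css, the systemic dosing rate must be unchanged: F·D/τ = infusion rate.
D = rate × τ / F = 289 × 8 / 0.47 = 4919 mg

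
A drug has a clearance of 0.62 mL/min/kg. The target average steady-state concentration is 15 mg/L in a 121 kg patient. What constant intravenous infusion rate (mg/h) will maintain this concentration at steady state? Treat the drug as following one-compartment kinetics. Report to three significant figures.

67.5 mg/h

CL = 0.62 mL/min/kg × 121 kg = 75.02 mL/min = 75.02 × 60/1000 = 4.501 L/h
Rate = CL × Css = 4.501 × 15 = 67.52 mg/h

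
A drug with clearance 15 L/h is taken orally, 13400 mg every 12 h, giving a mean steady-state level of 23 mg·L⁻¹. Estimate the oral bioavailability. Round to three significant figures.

0.309

F·D/τ = CL·Css at steady state → F = CL·Css·τ / D.
F = 15 × 23 × 12 / 13400 = 0.309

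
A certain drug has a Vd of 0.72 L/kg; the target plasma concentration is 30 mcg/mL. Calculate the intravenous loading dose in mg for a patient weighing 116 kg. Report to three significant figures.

Vd = 0.72 L/kg × 116 kg = 83.52 L
The loading dose fills Vd to the target concentration.
LD = Vd × C = 83.52 × 30.00 = 2506 mg

2510 mg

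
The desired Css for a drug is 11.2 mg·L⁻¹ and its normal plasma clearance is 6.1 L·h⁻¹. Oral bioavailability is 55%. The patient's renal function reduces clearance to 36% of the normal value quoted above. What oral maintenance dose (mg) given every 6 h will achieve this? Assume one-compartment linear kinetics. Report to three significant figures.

268 mg

Patient clearance = 0.36 × 6.100 = 2.196 L/h
D = CL × Css × τ / F = 2.196 × 11.2 × 6 / 0.55 = 268.3 mg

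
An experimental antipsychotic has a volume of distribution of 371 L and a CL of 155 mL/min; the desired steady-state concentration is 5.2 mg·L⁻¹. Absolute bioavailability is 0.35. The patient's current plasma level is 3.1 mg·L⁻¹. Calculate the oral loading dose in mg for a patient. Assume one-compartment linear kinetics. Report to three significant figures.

2230 mg

The loading dose fills Vd to the target concentration.
Concentration deficit ΔC = 5.2 − 3.1 = 2.100 mg/L
LD = Vd × ΔC / F = 371.0 × 2.100 / 0.35 = 2226 mg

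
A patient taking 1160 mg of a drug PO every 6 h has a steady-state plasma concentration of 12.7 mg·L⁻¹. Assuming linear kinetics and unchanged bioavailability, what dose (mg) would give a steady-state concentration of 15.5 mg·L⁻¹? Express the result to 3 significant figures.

1420 mg

With linear kinetics, Css is proportional to dose rate (D/τ) at fixed clearance.
D₂ = D₁ × (Css,target / Css,current) = 1160 × 15.5/12.7 = 1416 mg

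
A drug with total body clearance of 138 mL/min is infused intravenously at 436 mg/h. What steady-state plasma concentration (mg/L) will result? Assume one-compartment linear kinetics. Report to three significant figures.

CL = 138 mL/min × 60/1000 = 8.280 L/h
Css = rate / CL = 436 / 8.280 = 52.66 mg/L

52.7 mg/L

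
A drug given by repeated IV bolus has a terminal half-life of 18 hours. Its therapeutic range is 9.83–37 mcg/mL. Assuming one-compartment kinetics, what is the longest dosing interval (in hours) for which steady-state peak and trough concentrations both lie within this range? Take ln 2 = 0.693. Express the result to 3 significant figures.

34.4 h

k = 0.693 / t½ = 0.693 / 18 = 0.03850 h⁻¹
Between IV bolus doses, concentration decays as C = C₀·e^(−kτ), so C_peak/C_trough = e^(kτ).
τ_max = ln(C_peak/C_trough) / k = ln(37/9.83) / 0.03850 = 1.325 / 0.03850 = 34.42 h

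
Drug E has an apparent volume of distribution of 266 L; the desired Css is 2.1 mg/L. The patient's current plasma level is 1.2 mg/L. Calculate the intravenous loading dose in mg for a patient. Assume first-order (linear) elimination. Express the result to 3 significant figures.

Concentration deficit ΔC = 2.1 − 1.2 = 0.9000 mg/L
LD = Vd × ΔC = 266.0 × 0.9000 = 239.4 mg

239 mg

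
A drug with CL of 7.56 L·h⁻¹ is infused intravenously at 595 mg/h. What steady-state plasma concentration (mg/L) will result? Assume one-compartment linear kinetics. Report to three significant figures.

78.7 mg/L

Css = rate / CL = 595 / 7.560 = 78.70 mg/L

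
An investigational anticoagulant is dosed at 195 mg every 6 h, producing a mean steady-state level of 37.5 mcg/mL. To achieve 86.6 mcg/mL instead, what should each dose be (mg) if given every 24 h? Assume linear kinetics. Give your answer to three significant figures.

1800 mg

For first-order elimination, Css ∝ F·D/(CL·τ); F and CL are unchanged, so Css ∝ D/τ.
D₂ = D₁ × (Css,target / Css,current) × (τ₂/τ₁) = 195 × (86.6/37.5) × (24/6) = 1801 mg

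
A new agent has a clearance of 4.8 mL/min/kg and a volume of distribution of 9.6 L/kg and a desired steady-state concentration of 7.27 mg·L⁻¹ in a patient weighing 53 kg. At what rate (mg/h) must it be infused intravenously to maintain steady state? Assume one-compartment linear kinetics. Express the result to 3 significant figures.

111 mg/h

CL = 4.8 mL/min/kg × 53 kg = 254.4 mL/min = 254.4 × 60/1000 = 15.26 L/h
R₀ = 15.26 × 7.27 = 110.9 mg/h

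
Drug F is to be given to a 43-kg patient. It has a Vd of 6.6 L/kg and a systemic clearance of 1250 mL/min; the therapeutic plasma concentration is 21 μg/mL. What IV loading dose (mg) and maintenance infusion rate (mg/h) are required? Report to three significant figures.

Vd(total) = 43 kg × 6.6 L/kg = 283.8 L
Loading dose = Vd × C = 283.8 × 21 = 5960 mg
CL = 1250 mL/min × 60/1000 = 75.00 L/h
Maintenance: replace elimination → rate = CL × Css = 75.00 × 21 = 1575 mg/h

(a) 5960 mg; (b) 1580 mg/h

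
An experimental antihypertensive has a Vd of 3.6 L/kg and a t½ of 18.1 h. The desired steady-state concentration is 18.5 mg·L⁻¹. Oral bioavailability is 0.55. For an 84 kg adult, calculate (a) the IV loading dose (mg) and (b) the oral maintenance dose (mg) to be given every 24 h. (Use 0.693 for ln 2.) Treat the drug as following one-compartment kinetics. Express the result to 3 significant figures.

Total Vd = 3.6 × 84 = 302.4 L
LD = Vd × C = 302.4 × 18.5 = 5594 mg
CL = 0.693 × Vd / t½ = 0.693 × 302.4 / 18.1 = 11.58 L/h
D = CL × Css × τ / F = 11.58 × 18.5 × 24 / 0.55 = 9348 mg

(a) 5590 mg; (b) 9350 mg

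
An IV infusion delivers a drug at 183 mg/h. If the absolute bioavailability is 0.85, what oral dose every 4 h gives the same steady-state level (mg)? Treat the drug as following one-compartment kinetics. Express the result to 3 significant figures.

861 mg

To maintain the same Css, the systemic dosing rate must be unchanged: F·D/τ = infusion rate.
D = rate × τ / F = 183 × 4 / 0.85 = 861.2 mg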